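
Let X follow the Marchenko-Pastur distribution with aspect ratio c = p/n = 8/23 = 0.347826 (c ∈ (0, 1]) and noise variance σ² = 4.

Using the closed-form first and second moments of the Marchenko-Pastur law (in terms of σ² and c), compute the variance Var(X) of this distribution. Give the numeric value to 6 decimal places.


Recall the MP moments m_1 = E[X] = σ² and m_2 = E[X²] = σ⁴ (1 + c).
m_1 = E[X] = σ² = 4, so m_1² = 16.
m_2 = E[X²] = σ⁴ (1 + c) = 16 · (1 + 0.347826) = 16 · 1.347826 = 21.565217.
(Note m_2 − m_1² simplifies to c · σ⁴ = 0.347826 · 16.)

Var(X) = m_2 − m_1² = 21.565217 − 16 = 5.565217.


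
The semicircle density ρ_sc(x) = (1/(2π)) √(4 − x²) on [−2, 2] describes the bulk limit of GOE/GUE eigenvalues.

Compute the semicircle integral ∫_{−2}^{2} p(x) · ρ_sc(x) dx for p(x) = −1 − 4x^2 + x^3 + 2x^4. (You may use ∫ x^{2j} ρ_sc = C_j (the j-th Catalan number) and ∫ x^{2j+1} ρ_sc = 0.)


Write p(x) = Σ a_i x^i, split into monomials and integrate each against ρ_sc separately.
Using ∫ x^{2j} ρ_sc = C_j = (1/(j+1)) C(2j, j) (Catalan numbers) and ∫ x^{2j+1} ρ_sc = 0 (odd monomials vanish by symmetry):
  i = 0 (even): a_0 · C_{0} = -1 · 1 = -1
  i = 2 (even): a_2 · C_{1} = -4 · 1 = -4
  i = 3 (odd): ∫ x^3 ρ_sc = 0 (vanishes)
  i = 4 (even): a_4 · C_{2} = 2 · 2 = 4

Summing the contributions: ∫_{−2}^{2} p(x) ρ_sc(x) dx = (-1) + (-4) + 4 = -1.


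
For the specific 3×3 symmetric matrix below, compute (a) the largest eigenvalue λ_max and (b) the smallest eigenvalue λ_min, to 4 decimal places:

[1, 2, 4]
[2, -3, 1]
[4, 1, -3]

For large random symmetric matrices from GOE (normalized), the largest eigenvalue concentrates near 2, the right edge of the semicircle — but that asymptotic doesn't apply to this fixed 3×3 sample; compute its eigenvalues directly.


Since M is real symmetric, all three eigenvalues are real; they are the roots of det(λI − M) = λ³ − (tr M) λ² + s λ − det M, where s is the sum of the principal 2×2 minors.
tr M = 1 + (-3) + (-3) = -5.
s = (1·(-3) − 2²) + (1·(-3) − 4²) + ((-3)·(-3) − 1²) = -7 + (-19) + 8 = -18.
det M (expand along row 1) = 1·8 − 2·(-10) + 4·14 = 84.
Characteristic polynomial: λ³ + 5λ² − 18λ − 84 = 0.
Substitute λ = y + (tr M)/3 = y − 1.666667 to remove the quadratic term: y³ + p·y + q = 0 with p = s − (tr M)²/3 = -26.333333 and q = −2(tr M)³/27 + (tr M)·s/3 − det M = -44.740741.
Three real roots ⇒ use the trigonometric (Viète) form: r = 2√(−p/3) = 5.925463, φ = arccos(3q/(p·r)) = arccos(0.860194) = 0.535147 rad.
y_k = r·cos(φ/3 − 2πk/3) for k = 0, 1, 2 gives y = 5.831438, -2.005179, -3.826259.
λ_k = y_k − 1.666667 gives λ = 4.1648, -3.6718, -5.4929 (check: the sum is -5.0000 = tr M).

Hence λ_max = 4.1648 and λ_min = -5.4929.


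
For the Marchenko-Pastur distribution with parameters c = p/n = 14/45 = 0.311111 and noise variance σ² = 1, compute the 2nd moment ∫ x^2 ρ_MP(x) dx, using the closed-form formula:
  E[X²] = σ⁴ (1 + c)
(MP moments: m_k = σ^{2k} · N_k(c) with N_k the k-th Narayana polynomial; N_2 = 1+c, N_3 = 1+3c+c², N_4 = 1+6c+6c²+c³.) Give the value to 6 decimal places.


E[X²] = σ⁴ (1 + c) (second MP moment). With σ² = 1 (so σ⁴ = 1) and c = 14/45 = 0.311111: E[X²] = 1 · (1 + 0.311111) = 1 · 1.311111.

So E[X^2] = 1.311111.


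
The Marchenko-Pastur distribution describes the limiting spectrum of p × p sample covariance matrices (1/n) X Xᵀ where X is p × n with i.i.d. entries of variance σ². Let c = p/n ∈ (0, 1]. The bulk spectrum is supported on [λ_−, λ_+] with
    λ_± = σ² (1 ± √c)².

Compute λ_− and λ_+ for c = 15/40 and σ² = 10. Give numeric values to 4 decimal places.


c = 15/40 = 0.375000; √c = 0.612372.
λ_− = σ² (1 − √c)² = 10 · (1 − 0.612372)² = 10 · (0.387628)² = 1.502551.
λ_+ = σ² (1 + √c)² = 10 · (1 + 0.612372)² = 10 · (1.612372)² = 25.997449.

Rounded to 4 decimal places: λ_− ≈ 1.5026, λ_+ ≈ 25.9974.


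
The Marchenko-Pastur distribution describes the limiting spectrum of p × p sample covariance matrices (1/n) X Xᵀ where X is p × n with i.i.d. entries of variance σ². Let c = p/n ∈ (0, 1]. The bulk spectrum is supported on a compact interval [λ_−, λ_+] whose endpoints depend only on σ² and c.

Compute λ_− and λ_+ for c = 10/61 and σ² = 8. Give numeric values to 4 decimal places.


c = 10/61 = 0.163934; √c = 0.404888.
λ_− = σ² (1 − √c)² = 8 · (1 − 0.404888)² = 8 · (0.595112)² = 2.833265.
λ_+ = σ² (1 + √c)² = 8 · (1 + 0.404888)² = 8 · (1.404888)² = 15.789686.

Rounded to 4 decimal places: λ_− ≈ 2.8333, λ_+ ≈ 15.7897.


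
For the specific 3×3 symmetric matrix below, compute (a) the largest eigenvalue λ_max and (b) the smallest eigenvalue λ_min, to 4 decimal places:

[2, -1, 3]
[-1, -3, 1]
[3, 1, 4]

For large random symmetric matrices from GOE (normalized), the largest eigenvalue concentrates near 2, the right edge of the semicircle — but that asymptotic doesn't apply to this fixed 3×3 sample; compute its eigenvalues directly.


Since M is real symmetric, all three eigenvalues are real; they are the roots of det(λI − M) = λ³ − (tr M) λ² + s λ − det M, where s is the sum of the principal 2×2 minors.
tr M = 2 + (-3) + 4 = 3.
s = (2·(-3) − (-1)²) + (2·4 − 3²) + ((-3)·4 − 1²) = -7 + (-1) + (-13) = -21.
det M (expand along row 1) = 2·(-13) − (-1)·(-7) + 3·8 = -9.
Characteristic polynomial: λ³ − 3λ² − 21λ + 9 = 0.
Substitute λ = y + (tr M)/3 = y + 1.000000 to remove the quadratic term: y³ + p·y + q = 0 with p = s − (tr M)²/3 = -24.000000 and q = −2(tr M)³/27 + (tr M)·s/3 − det M = -14.000000.
Three real roots ⇒ use the trigonometric (Viète) form: r = 2√(−p/3) = 5.656854, φ = arccos(3q/(p·r)) = arccos(0.309359) = 1.256277 rad.
y_k = r·cos(φ/3 − 2πk/3) for k = 0, 1, 2 gives y = 5.168069, -0.591977, -4.576092.
λ_k = y_k + 1.000000 gives λ = 6.1681, 0.4080, -3.5761 (check: the sum is 3.0000 = tr M).

Hence λ_max = 6.1681 and λ_min = -3.5761.


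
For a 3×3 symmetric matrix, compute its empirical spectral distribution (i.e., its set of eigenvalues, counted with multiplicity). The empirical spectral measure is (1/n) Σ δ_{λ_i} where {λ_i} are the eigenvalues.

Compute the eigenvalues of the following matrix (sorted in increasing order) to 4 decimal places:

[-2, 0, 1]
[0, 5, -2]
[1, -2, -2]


Since M is real symmetric, all three eigenvalues are real; they are the roots of det(λI − M) = λ³ − (tr M) λ² + s λ − det M, where s is the sum of the principal 2×2 minors.
tr M = -2 + 5 + (-2) = 1.
s = ((-2)·5 − 0²) + ((-2)·(-2) − 1²) + (5·(-2) − (-2)²) = -10 + 3 + (-14) = -21.
det M (expand along row 1) = (-2)·(-14) − 0·2 + 1·(-5) = 23.
Characteristic polynomial: λ³ − λ² − 21λ − 23 = 0.
Substitute λ = y + (tr M)/3 = y + 0.333333 to remove the quadratic term: y³ + p·y + q = 0 with p = s − (tr M)²/3 = -21.333333 and q = −2(tr M)³/27 + (tr M)·s/3 − det M = -30.074074.
Three real roots ⇒ use the trigonometric (Viète) form: r = 2√(−p/3) = 5.333333, φ = arccos(3q/(p·r)) = arccos(0.792969) = 0.655130 rad.
y_k = r·cos(φ/3 − 2πk/3) for k = 0, 1, 2 gives y = 5.206669, -1.602694, -3.603975.
λ_k = y_k + 0.333333 gives λ = 5.5400, -1.2694, -3.2706 (check: the sum is 1.0000 = tr M).

Eigenvalues sorted in increasing order: [-3.2706, -1.2694, 5.5400].


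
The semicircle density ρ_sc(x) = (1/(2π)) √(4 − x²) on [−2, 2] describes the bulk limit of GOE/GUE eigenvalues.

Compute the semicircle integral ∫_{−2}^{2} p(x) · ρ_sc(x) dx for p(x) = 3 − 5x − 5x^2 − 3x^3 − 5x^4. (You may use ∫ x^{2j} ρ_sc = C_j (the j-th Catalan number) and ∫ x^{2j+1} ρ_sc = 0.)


Write p(x) = Σ a_i x^i, split into monomials and integrate each against ρ_sc separately.
Using ∫ x^{2j} ρ_sc = C_j = (1/(j+1)) C(2j, j) (Catalan numbers) and ∫ x^{2j+1} ρ_sc = 0 (odd monomials vanish by symmetry):
  i = 0 (even): a_0 · C_{0} = 3 · 1 = 3
  i = 1 (odd): ∫ x^1 ρ_sc = 0 (vanishes)
  i = 2 (even): a_2 · C_{1} = -5 · 1 = -5
  i = 3 (odd): ∫ x^3 ρ_sc = 0 (vanishes)
  i = 4 (even): a_4 · C_{2} = -5 · 2 = -10

Summing the contributions: ∫_{−2}^{2} p(x) ρ_sc(x) dx = 3 + (-5) + (-10) = -12.


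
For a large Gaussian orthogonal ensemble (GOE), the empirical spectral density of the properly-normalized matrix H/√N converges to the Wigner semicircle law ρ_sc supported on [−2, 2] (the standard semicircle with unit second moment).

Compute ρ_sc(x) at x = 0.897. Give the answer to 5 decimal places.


ρ_sc(x) = (1/(2π)) √(4 − x²). With x = 0.897:
  4 − x² = 4 − (0.897)² = 4 − 0.804609 = 3.195391.
  √(4 − x²) = 1.787566.
  1/(2π) = 0.159155.
  ρ_sc(0.897) = 0.159155 · 1.787566 = 0.284500.

Rounded to 5 decimal places: ρ_sc(0.897) ≈ 0.28450.


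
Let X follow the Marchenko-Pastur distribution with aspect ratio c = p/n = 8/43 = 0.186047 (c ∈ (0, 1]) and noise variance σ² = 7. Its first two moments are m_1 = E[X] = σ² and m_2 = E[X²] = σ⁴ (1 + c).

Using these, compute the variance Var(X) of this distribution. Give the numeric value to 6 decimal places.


m_1 = E[X] = σ² = 7, so m_1² = 49.
m_2 = E[X²] = σ⁴ (1 + c) = 49 · (1 + 0.186047) = 49 · 1.186047 = 58.116279.
(Note m_2 − m_1² simplifies to c · σ⁴ = 0.186047 · 49.)

Var(X) = m_2 − m_1² = 58.116279 − 49 = 9.116279.


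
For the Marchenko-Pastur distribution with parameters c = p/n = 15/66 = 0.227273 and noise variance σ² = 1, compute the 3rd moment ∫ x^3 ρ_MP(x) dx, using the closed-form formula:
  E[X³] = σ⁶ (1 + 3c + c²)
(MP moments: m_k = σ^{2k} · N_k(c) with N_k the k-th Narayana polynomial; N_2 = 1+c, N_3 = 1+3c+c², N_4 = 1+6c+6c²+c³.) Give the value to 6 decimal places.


E[X³] = σ⁶ (1 + 3c + c²) (third MP moment). With σ² = 1 (so σ⁶ = 1) and c = 15/66 = 0.227273: E[X³] = 1 · (1 + 3·0.227273 + (0.227273)²) = 1 · 1.733471.

So E[X^3] = 1.733471.


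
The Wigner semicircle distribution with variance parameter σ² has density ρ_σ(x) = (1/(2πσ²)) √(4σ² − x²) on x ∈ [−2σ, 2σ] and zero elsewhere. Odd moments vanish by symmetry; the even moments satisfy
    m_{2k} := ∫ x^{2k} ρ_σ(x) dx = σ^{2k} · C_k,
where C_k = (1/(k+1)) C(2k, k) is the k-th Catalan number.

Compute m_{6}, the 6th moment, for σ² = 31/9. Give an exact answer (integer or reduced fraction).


By the scaled semicircle moment identity, m_{2k} = σ^{2k} · C_k with k = 3.
C_3 = (1/(k+1)) · C(2k, k) = (1/4) · C(6, 3) = (1/4) · 20 = 5.
σ^{2k} = (σ²)^k = (31/9)^3 = 29791/729.

Therefore m_{6} = σ^{6} · C_3 = (29791/729) · 5 = 148955/729.


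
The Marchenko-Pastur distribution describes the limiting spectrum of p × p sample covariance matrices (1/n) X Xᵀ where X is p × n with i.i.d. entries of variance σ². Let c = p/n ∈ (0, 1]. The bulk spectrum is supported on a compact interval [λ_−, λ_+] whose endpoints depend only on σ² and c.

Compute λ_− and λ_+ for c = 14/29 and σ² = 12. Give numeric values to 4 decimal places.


c = 14/29 = 0.482759; √c = 0.694808.
λ_− = σ² (1 − √c)² = 12 · (1 − 0.694808)² = 12 · (0.305192)² = 1.117703.
λ_+ = σ² (1 + √c)² = 12 · (1 + 0.694808)² = 12 · (1.694808)² = 34.468503.

Rounded to 4 decimal places: λ_− ≈ 1.1177, λ_+ ≈ 34.4685.


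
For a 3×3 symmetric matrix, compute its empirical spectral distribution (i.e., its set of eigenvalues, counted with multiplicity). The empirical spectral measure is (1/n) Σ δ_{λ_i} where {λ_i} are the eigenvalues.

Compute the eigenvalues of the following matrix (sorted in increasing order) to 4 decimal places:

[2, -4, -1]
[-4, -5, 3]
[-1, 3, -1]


Since M is real symmetric, all three eigenvalues are real; they are the roots of det(λI − M) = λ³ − (tr M) λ² + s λ − det M, where s is the sum of the principal 2×2 minors.
tr M = 2 + (-5) + (-1) = -4.
s = (2·(-5) − (-4)²) + (2·(-1) − (-1)²) + ((-5)·(-1) − 3²) = -26 + (-3) + (-4) = -33.
det M (expand along row 1) = 2·(-4) − (-4)·7 + (-1)·(-17) = 37.
Characteristic polynomial: λ³ + 4λ² − 33λ − 37 = 0.
Substitute λ = y + (tr M)/3 = y − 1.333333 to remove the quadratic term: y³ + p·y + q = 0 with p = s − (tr M)²/3 = -38.333333 and q = −2(tr M)³/27 + (tr M)·s/3 − det M = 11.740741.
Three real roots ⇒ use the trigonometric (Viète) form: r = 2√(−p/3) = 7.149204, φ = arccos(3q/(p·r)) = arccos(-0.128523) = 1.699676 rad.
y_k = r·cos(φ/3 − 2πk/3) for k = 0, 1, 2 gives y = 6.032162, 0.307035, -6.339197.
λ_k = y_k − 1.333333 gives λ = 4.6988, -1.0263, -7.6725 (check: the sum is -4.0000 = tr M).

Eigenvalues sorted in increasing order: [-7.6725, -1.0263, 4.6988].


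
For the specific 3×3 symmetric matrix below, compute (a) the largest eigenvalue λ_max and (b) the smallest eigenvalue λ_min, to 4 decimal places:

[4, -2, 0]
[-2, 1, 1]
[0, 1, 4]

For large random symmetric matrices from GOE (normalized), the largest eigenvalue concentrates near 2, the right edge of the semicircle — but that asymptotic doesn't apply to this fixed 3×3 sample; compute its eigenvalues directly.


Since M is real symmetric, all three eigenvalues are real; they are the roots of det(λI − M) = λ³ − (tr M) λ² + s λ − det M, where s is the sum of the principal 2×2 minors.
tr M = 4 + 1 + 4 = 9.
s = (4·1 − (-2)²) + (4·4 − 0²) + (1·4 − 1²) = 0 + 16 + 3 = 19.
det M (expand along row 1) = 4·3 − (-2)·(-8) + 0·(-2) = -4.
Characteristic polynomial: λ³ − 9λ² + 19λ + 4 = 0.
Substitute λ = y + (tr M)/3 = y + 3.000000 to remove the quadratic term: y³ + p·y + q = 0 with p = s − (tr M)²/3 = -8.000000 and q = −2(tr M)³/27 + (tr M)·s/3 − det M = 7.000000.
Three real roots ⇒ use the trigonometric (Viète) form: r = 2√(−p/3) = 3.265986, φ = arccos(3q/(p·r)) = arccos(-0.803739) = 2.504349 rad.
y_k = r·cos(φ/3 − 2πk/3) for k = 0, 1, 2 gives y = 2.192582, 1.000000, -3.192582.
λ_k = y_k + 3.000000 gives λ = 5.1926, 4.0000, -0.1926 (check: the sum is 9.0000 = tr M).

Hence λ_max = 5.1926 and λ_min = -0.1926.


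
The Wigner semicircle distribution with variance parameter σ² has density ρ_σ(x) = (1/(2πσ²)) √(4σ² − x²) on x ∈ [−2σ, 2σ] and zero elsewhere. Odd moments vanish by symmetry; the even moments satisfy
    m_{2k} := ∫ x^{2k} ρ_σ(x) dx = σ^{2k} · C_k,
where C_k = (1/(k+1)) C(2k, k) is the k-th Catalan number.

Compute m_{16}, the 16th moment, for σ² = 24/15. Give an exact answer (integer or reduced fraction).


By the scaled semicircle moment identity, m_{2k} = σ^{2k} · C_k with k = 8.
C_8 = (1/(k+1)) · C(2k, k) = (1/9) · C(16, 8) = (1/9) · 12870 = 1430.
σ^{2k} = (σ²)^k = (24/15)^8 = 16777216/390625.

Therefore m_{16} = σ^{16} · C_8 = (16777216/390625) · 1430 = 4798283776/78125.


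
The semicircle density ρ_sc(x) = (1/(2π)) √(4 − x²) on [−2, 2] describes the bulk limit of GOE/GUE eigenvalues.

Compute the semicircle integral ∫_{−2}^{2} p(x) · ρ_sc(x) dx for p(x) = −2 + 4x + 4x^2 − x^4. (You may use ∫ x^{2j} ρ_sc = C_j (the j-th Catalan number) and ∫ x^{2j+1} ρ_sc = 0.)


Write p(x) = Σ a_i x^i, split into monomials and integrate each against ρ_sc separately.
Using ∫ x^{2j} ρ_sc = C_j = (1/(j+1)) C(2j, j) (Catalan numbers) and ∫ x^{2j+1} ρ_sc = 0 (odd monomials vanish by symmetry):
  i = 0 (even): a_0 · C_{0} = -2 · 1 = -2
  i = 1 (odd): ∫ x^1 ρ_sc = 0 (vanishes)
  i = 2 (even): a_2 · C_{1} = 4 · 1 = 4
  i = 4 (even): a_4 · C_{2} = -1 · 2 = -2

Summing the contributions: ∫_{−2}^{2} p(x) ρ_sc(x) dx = (-2) + 4 + (-2) = 0.


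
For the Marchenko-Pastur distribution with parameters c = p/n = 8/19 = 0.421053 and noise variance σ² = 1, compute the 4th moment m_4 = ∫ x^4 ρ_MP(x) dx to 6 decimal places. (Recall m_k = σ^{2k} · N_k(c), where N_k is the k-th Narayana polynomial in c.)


E[X⁴] = σ⁸ (1 + 6c + 6c² + c³) (fourth MP moment). With σ² = 1 (so σ⁸ = 1) and c = 8/19 = 0.421053: E[X⁴] = 1 · (1 + 6·0.421053 + 6·(0.421053)² + (0.421053)³) = 1 · 4.664674.

So E[X^4] = 4.664674.


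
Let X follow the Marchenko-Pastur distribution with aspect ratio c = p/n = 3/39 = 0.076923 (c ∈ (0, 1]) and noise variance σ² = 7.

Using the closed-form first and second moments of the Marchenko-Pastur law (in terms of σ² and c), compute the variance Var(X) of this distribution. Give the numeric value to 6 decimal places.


Recall the MP moments m_1 = E[X] = σ² and m_2 = E[X²] = σ⁴ (1 + c).
m_1 = E[X] = σ² = 7, so m_1² = 49.
m_2 = E[X²] = σ⁴ (1 + c) = 49 · (1 + 0.076923) = 49 · 1.076923 = 52.769231.
(Note m_2 − m_1² simplifies to c · σ⁴ = 0.076923 · 49.)

Var(X) = m_2 − m_1² = 52.769231 − 49 = 3.769231.


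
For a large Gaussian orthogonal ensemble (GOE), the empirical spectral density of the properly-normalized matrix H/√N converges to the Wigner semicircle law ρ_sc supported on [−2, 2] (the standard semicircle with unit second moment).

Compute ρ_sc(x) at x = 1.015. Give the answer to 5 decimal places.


ρ_sc(x) = (1/(2π)) √(4 − x²). With x = 1.015:
  4 − x² = 4 − (1.015)² = 4 − 1.030225 = 2.969775.
  √(4 − x²) = 1.723304.
  1/(2π) = 0.159155.
  ρ_sc(1.015) = 0.159155 · 1.723304 = 0.274272.

Rounded to 5 decimal places: ρ_sc(1.015) ≈ 0.27427.


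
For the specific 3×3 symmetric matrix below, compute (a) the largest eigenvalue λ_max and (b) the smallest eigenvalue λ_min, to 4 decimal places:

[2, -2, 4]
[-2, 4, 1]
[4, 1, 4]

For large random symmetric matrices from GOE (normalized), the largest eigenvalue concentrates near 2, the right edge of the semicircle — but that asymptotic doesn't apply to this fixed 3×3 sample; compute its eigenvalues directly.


Since M is real symmetric, all three eigenvalues are real; they are the roots of det(λI − M) = λ³ − (tr M) λ² + s λ − det M, where s is the sum of the principal 2×2 minors.
tr M = 2 + 4 + 4 = 10.
s = (2·4 − (-2)²) + (2·4 − 4²) + (4·4 − 1²) = 4 + (-8) + 15 = 11.
det M (expand along row 1) = 2·15 − (-2)·(-12) + 4·(-18) = -66.
Characteristic polynomial: λ³ − 10λ² + 11λ + 66 = 0.
Substitute λ = y + (tr M)/3 = y + 3.333333 to remove the quadratic term: y³ + p·y + q = 0 with p = s − (tr M)²/3 = -22.333333 and q = −2(tr M)³/27 + (tr M)·s/3 − det M = 28.592593.
Three real roots ⇒ use the trigonometric (Viète) form: r = 2√(−p/3) = 5.456902, φ = arccos(3q/(p·r)) = arccos(-0.703842) = 2.351588 rad.
y_k = r·cos(φ/3 − 2πk/3) for k = 0, 1, 2 gives y = 3.864533, 1.404255, -5.268787.
λ_k = y_k + 3.333333 gives λ = 7.1979, 4.7376, -1.9355 (check: the sum is 10.0000 = tr M).

Hence λ_max = 7.1979 and λ_min = -1.9355.


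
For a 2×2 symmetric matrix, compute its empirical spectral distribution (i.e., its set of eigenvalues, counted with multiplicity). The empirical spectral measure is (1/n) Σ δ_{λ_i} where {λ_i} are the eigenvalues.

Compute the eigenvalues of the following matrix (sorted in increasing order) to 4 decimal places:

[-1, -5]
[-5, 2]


Since M is real symmetric, both eigenvalues are real; they are the roots of det(λI − M) = λ² − (tr M) λ + det M.
tr M = -1 + 2 = 1.
det M = (-1)·2 − (-5)² = -2 − 25 = -27.
Characteristic polynomial: λ² − λ − 27 = 0.
Discriminant Δ = (tr M)² − 4·det M = 1 − (-108) = 109; √Δ = 10.440307.
λ = (tr M ± √Δ)/2 = (1 ± 10.440307)/2, giving (tr M − √Δ)/2 = -4.7202 and (tr M + √Δ)/2 = 5.7202.

Eigenvalues sorted in increasing order: [-4.7202, 5.7202].


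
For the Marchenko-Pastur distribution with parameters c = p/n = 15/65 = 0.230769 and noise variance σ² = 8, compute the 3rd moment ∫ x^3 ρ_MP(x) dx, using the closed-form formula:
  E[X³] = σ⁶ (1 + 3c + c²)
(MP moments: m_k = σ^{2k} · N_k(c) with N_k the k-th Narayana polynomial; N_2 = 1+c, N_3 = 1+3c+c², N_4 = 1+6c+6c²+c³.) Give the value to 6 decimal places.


E[X³] = σ⁶ (1 + 3c + c²) (third MP moment). With σ² = 8 (so σ⁶ = 512) and c = 15/65 = 0.230769: E[X³] = 512 · (1 + 3·0.230769 + (0.230769)²) = 512 · 1.745562.

So E[X^3] = 893.727811.


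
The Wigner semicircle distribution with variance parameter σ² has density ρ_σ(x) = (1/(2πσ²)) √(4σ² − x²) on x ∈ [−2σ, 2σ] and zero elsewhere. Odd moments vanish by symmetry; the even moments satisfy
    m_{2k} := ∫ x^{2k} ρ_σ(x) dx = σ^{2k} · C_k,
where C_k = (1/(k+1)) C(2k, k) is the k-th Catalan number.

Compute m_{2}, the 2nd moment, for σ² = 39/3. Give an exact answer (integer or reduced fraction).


By the scaled semicircle moment identity, m_{2k} = σ^{2k} · C_k with k = 1.
C_1 = (1/(k+1)) · C(2k, k) = (1/2) · C(2, 1) = (1/2) · 2 = 1.
σ^{2k} = (σ²)^k = (39/3)^1 = 13.

Therefore m_{2} = σ^{2} · C_1 = 13 · 1 = 13.


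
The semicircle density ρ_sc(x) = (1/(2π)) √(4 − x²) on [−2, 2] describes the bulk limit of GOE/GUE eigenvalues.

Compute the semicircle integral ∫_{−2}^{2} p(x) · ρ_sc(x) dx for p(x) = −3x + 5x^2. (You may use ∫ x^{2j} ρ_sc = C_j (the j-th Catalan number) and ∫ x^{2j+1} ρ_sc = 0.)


Write p(x) = Σ a_i x^i, split into monomials and integrate each against ρ_sc separately.
Using ∫ x^{2j} ρ_sc = C_j = (1/(j+1)) C(2j, j) (Catalan numbers) and ∫ x^{2j+1} ρ_sc = 0 (odd monomials vanish by symmetry):
  i = 1 (odd): ∫ x^1 ρ_sc = 0 (vanishes)
  i = 2 (even): a_2 · C_{1} = 5 · 1 = 5

Summing the contributions: ∫_{−2}^{2} p(x) ρ_sc(x) dx = 5.


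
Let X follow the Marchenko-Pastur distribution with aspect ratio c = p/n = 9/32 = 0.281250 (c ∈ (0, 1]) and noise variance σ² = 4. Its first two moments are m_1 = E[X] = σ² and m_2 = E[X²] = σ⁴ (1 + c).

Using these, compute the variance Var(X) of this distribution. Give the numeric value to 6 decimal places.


m_1 = E[X] = σ² = 4, so m_1² = 16.
m_2 = E[X²] = σ⁴ (1 + c) = 16 · (1 + 0.281250) = 16 · 1.281250 = 20.500000.
(Note m_2 − m_1² simplifies to c · σ⁴ = 0.281250 · 16.)

Var(X) = m_2 − m_1² = 20.500000 − 16 = 4.500000.


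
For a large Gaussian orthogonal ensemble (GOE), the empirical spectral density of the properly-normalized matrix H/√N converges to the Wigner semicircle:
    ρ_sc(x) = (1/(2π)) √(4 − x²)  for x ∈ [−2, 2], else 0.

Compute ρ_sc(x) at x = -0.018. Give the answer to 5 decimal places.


ρ_sc(x) = (1/(2π)) √(4 − x²). With x = -0.018:
  4 − x² = 4 − (-0.018)² = 4 − 0.000324 = 3.999676.
  √(4 − x²) = 1.999919.
  1/(2π) = 0.159155.
  ρ_sc(-0.018) = 0.159155 · 1.999919 = 0.318297.

Rounded to 5 decimal places: ρ_sc(-0.018) ≈ 0.31830.


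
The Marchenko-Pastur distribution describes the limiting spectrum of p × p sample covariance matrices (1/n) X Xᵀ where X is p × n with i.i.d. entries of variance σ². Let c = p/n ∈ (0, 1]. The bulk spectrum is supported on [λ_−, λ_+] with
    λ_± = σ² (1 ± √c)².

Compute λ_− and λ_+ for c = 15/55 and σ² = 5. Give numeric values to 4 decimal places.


c = 15/55 = 0.272727; √c = 0.522233.
λ_− = σ² (1 − √c)² = 5 · (1 − 0.522233)² = 5 · (0.477767)² = 1.141307.
λ_+ = σ² (1 + √c)² = 5 · (1 + 0.522233)² = 5 · (1.522233)² = 11.585966.

Rounded to 4 decimal places: λ_− ≈ 1.1413, λ_+ ≈ 11.5860.


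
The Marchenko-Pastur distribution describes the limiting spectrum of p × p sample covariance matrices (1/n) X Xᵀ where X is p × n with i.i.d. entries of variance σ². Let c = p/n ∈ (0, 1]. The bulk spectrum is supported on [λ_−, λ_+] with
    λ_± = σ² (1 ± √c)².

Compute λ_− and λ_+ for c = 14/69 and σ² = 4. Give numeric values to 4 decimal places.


c = 14/69 = 0.202899; √c = 0.450443.
λ_− = σ² (1 − √c)² = 4 · (1 − 0.450443)² = 4 · (0.549557)² = 1.208053.
λ_+ = σ² (1 + √c)² = 4 · (1 + 0.450443)² = 4 · (1.450443)² = 8.415135.

Rounded to 4 decimal places: λ_− ≈ 1.2081, λ_+ ≈ 8.4151.


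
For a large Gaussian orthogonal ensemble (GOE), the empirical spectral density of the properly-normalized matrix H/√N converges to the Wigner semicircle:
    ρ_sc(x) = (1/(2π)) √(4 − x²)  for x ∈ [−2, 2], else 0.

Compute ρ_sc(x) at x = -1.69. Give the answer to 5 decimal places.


ρ_sc(x) = (1/(2π)) √(4 − x²). With x = -1.69:
  4 − x² = 4 − (-1.69)² = 4 − 2.856100 = 1.143900.
  √(4 − x²) = 1.069533.
  1/(2π) = 0.159155.
  ρ_sc(-1.69) = 0.159155 · 1.069533 = 0.170221.

Rounded to 5 decimal places: ρ_sc(-1.69) ≈ 0.17022.


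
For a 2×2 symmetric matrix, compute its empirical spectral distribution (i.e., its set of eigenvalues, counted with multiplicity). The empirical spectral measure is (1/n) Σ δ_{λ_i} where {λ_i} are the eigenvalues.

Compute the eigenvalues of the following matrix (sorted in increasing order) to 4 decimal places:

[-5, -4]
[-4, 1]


Since M is real symmetric, both eigenvalues are real; they are the roots of det(λI − M) = λ² − (tr M) λ + det M.
tr M = -5 + 1 = -4.
det M = (-5)·1 − (-4)² = -5 − 16 = -21.
Characteristic polynomial: λ² + 4λ − 21 = 0.
Discriminant Δ = (tr M)² − 4·det M = 16 − (-84) = 100; √Δ = 10.000000.
λ = (tr M ± √Δ)/2 = (-4 ± 10.000000)/2, giving (tr M − √Δ)/2 = -7.0000 and (tr M + √Δ)/2 = 3.0000.

Eigenvalues sorted in increasing order: [-7.0000, 3.0000].


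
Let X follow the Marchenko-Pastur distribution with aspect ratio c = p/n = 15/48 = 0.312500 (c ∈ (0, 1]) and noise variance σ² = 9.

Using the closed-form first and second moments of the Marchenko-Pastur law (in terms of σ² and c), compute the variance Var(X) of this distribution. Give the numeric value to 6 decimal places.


Recall the MP moments m_1 = E[X] = σ² and m_2 = E[X²] = σ⁴ (1 + c).
m_1 = E[X] = σ² = 9, so m_1² = 81.
m_2 = E[X²] = σ⁴ (1 + c) = 81 · (1 + 0.312500) = 81 · 1.312500 = 106.312500.
(Note m_2 − m_1² simplifies to c · σ⁴ = 0.312500 · 81.)

Var(X) = m_2 − m_1² = 106.312500 − 81 = 25.312500.


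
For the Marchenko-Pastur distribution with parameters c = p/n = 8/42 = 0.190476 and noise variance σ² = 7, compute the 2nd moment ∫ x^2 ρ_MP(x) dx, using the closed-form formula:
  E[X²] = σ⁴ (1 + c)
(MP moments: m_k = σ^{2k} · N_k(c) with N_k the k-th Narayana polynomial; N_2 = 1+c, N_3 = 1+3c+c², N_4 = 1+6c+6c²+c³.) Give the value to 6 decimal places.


E[X²] = σ⁴ (1 + c) (second MP moment). With σ² = 7 (so σ⁴ = 49) and c = 8/42 = 0.190476: E[X²] = 49 · (1 + 0.190476) = 49 · 1.190476.

So E[X^2] = 58.333333.


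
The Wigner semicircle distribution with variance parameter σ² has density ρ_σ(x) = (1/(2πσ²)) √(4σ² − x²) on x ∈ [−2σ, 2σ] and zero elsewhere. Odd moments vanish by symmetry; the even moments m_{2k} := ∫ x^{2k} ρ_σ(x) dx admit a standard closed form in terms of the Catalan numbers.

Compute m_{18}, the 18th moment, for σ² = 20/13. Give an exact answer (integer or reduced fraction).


By the scaled semicircle moment identity, m_{2k} = σ^{2k} · C_k with k = 9.
C_9 = (1/(k+1)) · C(2k, k) = (1/10) · C(18, 9) = (1/10) · 48620 = 4862.
σ^{2k} = (σ²)^k = (20/13)^9 = 512000000000/10604499373.

Therefore m_{18} = σ^{18} · C_9 = (512000000000/10604499373) · 4862 = 191488000000000/815730721.


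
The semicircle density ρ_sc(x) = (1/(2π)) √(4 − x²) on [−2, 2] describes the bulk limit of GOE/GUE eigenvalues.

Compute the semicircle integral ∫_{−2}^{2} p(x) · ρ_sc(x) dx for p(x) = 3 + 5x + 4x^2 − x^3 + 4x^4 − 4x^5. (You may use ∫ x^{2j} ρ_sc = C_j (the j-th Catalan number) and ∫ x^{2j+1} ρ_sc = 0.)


Write p(x) = Σ a_i x^i, split into monomials and integrate each against ρ_sc separately.
Using ∫ x^{2j} ρ_sc = C_j = (1/(j+1)) C(2j, j) (Catalan numbers) and ∫ x^{2j+1} ρ_sc = 0 (odd monomials vanish by symmetry):
  i = 0 (even): a_0 · C_{0} = 3 · 1 = 3
  i = 1 (odd): ∫ x^1 ρ_sc = 0 (vanishes)
  i = 2 (even): a_2 · C_{1} = 4 · 1 = 4
  i = 3 (odd): ∫ x^3 ρ_sc = 0 (vanishes)
  i = 4 (even): a_4 · C_{2} = 4 · 2 = 8
  i = 5 (odd): ∫ x^5 ρ_sc = 0 (vanishes)

Summing the contributions: ∫_{−2}^{2} p(x) ρ_sc(x) dx = 3 + 4 + 8 = 15.


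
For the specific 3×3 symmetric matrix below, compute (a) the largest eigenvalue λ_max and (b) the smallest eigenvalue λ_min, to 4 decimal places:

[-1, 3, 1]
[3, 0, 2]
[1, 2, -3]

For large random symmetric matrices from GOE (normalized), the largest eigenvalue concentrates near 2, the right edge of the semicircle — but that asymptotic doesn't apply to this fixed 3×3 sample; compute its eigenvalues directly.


Since M is real symmetric, all three eigenvalues are real; they are the roots of det(λI − M) = λ³ − (tr M) λ² + s λ − det M, where s is the sum of the principal 2×2 minors.
tr M = -1 + 0 + (-3) = -4.
s = ((-1)·0 − 3²) + ((-1)·(-3) − 1²) + (0·(-3) − 2²) = -9 + 2 + (-4) = -11.
det M (expand along row 1) = (-1)·(-4) − 3·(-11) + 1·6 = 43.
Characteristic polynomial: λ³ + 4λ² − 11λ − 43 = 0.
Substitute λ = y + (tr M)/3 = y − 1.333333 to remove the quadratic term: y³ + p·y + q = 0 with p = s − (tr M)²/3 = -16.333333 and q = −2(tr M)³/27 + (tr M)·s/3 − det M = -23.592593.
Three real roots ⇒ use the trigonometric (Viète) form: r = 2√(−p/3) = 4.666667, φ = arccos(3q/(p·r)) = arccos(0.928571) = 0.380251 rad.
y_k = r·cos(φ/3 − 2πk/3) for k = 0, 1, 2 gives y = 4.629230, -1.803730, -2.825500.
λ_k = y_k − 1.333333 gives λ = 3.2959, -3.1371, -4.1588 (check: the sum is -4.0000 = tr M).

Hence λ_max = 3.2959 and λ_min = -4.1588.


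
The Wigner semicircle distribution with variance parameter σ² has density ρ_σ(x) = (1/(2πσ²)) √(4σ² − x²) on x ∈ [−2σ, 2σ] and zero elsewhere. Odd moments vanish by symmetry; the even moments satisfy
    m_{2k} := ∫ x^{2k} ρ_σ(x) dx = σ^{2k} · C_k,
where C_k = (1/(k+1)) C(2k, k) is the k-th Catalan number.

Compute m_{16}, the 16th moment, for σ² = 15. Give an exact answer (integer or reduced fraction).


By the scaled semicircle moment identity, m_{2k} = σ^{2k} · C_k with k = 8.
C_8 = (1/(k+1)) · C(2k, k) = (1/9) · C(16, 8) = (1/9) · 12870 = 1430.
σ^{2k} = (σ²)^k = (15)^8 = 2562890625.

Therefore m_{16} = σ^{16} · C_8 = 2562890625 · 1430 = 3664933593750.


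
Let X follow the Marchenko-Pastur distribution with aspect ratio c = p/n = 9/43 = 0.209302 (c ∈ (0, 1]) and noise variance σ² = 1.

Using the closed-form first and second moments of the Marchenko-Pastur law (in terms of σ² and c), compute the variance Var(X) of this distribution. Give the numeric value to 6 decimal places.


Recall the MP moments m_1 = E[X] = σ² and m_2 = E[X²] = σ⁴ (1 + c).
m_1 = E[X] = σ² = 1, so m_1² = 1.
m_2 = E[X²] = σ⁴ (1 + c) = 1 · (1 + 0.209302) = 1 · 1.209302 = 1.209302.
(Note m_2 − m_1² simplifies to c · σ⁴ = 0.209302 · 1.)

Var(X) = m_2 − m_1² = 1.209302 − 1 = 0.209302.


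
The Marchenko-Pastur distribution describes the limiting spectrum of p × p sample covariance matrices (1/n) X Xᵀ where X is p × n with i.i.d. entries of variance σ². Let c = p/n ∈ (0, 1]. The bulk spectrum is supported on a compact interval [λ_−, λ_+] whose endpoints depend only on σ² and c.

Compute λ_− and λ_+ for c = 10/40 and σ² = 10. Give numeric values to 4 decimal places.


c = 10/40 = 0.250000; √c = 0.500000.
λ_− = σ² (1 − √c)² = 10 · (1 − 0.500000)² = 10 · (0.500000)² = 2.500000.
λ_+ = σ² (1 + √c)² = 10 · (1 + 0.500000)² = 10 · (1.500000)² = 22.500000.

Rounded to 4 decimal places: λ_− ≈ 2.5000, λ_+ ≈ 22.5000.


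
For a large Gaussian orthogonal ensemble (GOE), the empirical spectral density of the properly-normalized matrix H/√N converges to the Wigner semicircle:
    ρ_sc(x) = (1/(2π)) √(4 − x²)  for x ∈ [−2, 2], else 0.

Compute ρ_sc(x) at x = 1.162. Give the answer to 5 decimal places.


ρ_sc(x) = (1/(2π)) √(4 − x²). With x = 1.162:
  4 − x² = 4 − (1.162)² = 4 − 1.350244 = 2.649756.
  √(4 − x²) = 1.627807.
  1/(2π) = 0.159155.
  ρ_sc(1.162) = 0.159155 · 1.627807 = 0.259074.

Rounded to 5 decimal places: ρ_sc(1.162) ≈ 0.25907.


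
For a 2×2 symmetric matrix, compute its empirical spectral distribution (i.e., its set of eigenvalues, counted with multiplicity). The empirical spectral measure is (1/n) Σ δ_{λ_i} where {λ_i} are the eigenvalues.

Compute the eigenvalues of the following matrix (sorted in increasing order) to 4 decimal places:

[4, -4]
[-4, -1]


Since M is real symmetric, both eigenvalues are real; they are the roots of det(λI − M) = λ² − (tr M) λ + det M.
tr M = 4 + (-1) = 3.
det M = 4·(-1) − (-4)² = -4 − 16 = -20.
Characteristic polynomial: λ² − 3λ − 20 = 0.
Discriminant Δ = (tr M)² − 4·det M = 9 − (-80) = 89; √Δ = 9.433981.
λ = (tr M ± √Δ)/2 = (3 ± 9.433981)/2, giving (tr M − √Δ)/2 = -3.2170 and (tr M + √Δ)/2 = 6.2170.

Eigenvalues sorted in increasing order: [-3.2170, 6.2170].


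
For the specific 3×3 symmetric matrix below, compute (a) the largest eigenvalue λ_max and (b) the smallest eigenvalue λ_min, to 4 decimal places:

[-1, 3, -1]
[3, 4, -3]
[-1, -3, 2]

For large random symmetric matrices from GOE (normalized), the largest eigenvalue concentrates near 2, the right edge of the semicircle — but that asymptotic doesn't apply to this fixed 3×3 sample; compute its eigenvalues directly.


Since M is real symmetric, all three eigenvalues are real; they are the roots of det(λI − M) = λ³ − (tr M) λ² + s λ − det M, where s is the sum of the principal 2×2 minors.
tr M = -1 + 4 + 2 = 5.
s = ((-1)·4 − 3²) + ((-1)·2 − (-1)²) + (4·2 − (-3)²) = -13 + (-3) + (-1) = -17.
det M (expand along row 1) = (-1)·(-1) − 3·3 + (-1)·(-5) = -3.
Characteristic polynomial: λ³ − 5λ² − 17λ + 3 = 0.
Substitute λ = y + (tr M)/3 = y + 1.666667 to remove the quadratic term: y³ + p·y + q = 0 with p = s − (tr M)²/3 = -25.333333 and q = −2(tr M)³/27 + (tr M)·s/3 − det M = -34.592593.
Three real roots ⇒ use the trigonometric (Viète) form: r = 2√(−p/3) = 5.811865, φ = arccos(3q/(p·r)) = arccos(0.704850) = 0.788585 rad.
y_k = r·cos(φ/3 − 2πk/3) for k = 0, 1, 2 gives y = 5.612230, -1.498257, -4.113973.
λ_k = y_k + 1.666667 gives λ = 7.2789, 0.1684, -2.4473 (check: the sum is 5.0000 = tr M).

Hence λ_max = 7.2789 and λ_min = -2.4473.


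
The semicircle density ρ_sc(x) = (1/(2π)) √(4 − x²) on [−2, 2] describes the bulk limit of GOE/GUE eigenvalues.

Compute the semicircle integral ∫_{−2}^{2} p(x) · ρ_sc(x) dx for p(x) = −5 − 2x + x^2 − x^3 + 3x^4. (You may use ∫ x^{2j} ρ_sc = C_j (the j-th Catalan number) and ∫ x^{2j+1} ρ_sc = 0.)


Write p(x) = Σ a_i x^i, split into monomials and integrate each against ρ_sc separately.
Using ∫ x^{2j} ρ_sc = C_j = (1/(j+1)) C(2j, j) (Catalan numbers) and ∫ x^{2j+1} ρ_sc = 0 (odd monomials vanish by symmetry):
  i = 0 (even): a_0 · C_{0} = -5 · 1 = -5
  i = 1 (odd): ∫ x^1 ρ_sc = 0 (vanishes)
  i = 2 (even): a_2 · C_{1} = 1 · 1 = 1
  i = 3 (odd): ∫ x^3 ρ_sc = 0 (vanishes)
  i = 4 (even): a_4 · C_{2} = 3 · 2 = 6

Summing the contributions: ∫_{−2}^{2} p(x) ρ_sc(x) dx = (-5) + 1 + 6 = 2.


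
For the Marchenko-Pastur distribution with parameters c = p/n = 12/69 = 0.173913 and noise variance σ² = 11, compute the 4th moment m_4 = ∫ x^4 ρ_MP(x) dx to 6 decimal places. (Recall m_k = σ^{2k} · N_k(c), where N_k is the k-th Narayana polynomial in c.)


E[X⁴] = σ⁸ (1 + 6c + 6c² + c³) (fourth MP moment). With σ² = 11 (so σ⁸ = 14641) and c = 12/69 = 0.173913: E[X⁴] = 14641 · (1 + 6·0.173913 + 6·(0.173913)² + (0.173913)³) = 14641 · 2.230213.

So E[X^4] = 32652.546643.


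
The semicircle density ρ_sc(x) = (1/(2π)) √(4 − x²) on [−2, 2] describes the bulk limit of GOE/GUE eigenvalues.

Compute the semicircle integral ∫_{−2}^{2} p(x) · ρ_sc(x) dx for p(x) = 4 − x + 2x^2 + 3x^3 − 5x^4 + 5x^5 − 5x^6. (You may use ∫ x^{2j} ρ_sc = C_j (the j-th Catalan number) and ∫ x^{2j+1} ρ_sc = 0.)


Write p(x) = Σ a_i x^i, split into monomials and integrate each against ρ_sc separately.
Using ∫ x^{2j} ρ_sc = C_j = (1/(j+1)) C(2j, j) (Catalan numbers) and ∫ x^{2j+1} ρ_sc = 0 (odd monomials vanish by symmetry):
  i = 0 (even): a_0 · C_{0} = 4 · 1 = 4
  i = 1 (odd): ∫ x^1 ρ_sc = 0 (vanishes)
  i = 2 (even): a_2 · C_{1} = 2 · 1 = 2
  i = 3 (odd): ∫ x^3 ρ_sc = 0 (vanishes)
  i = 4 (even): a_4 · C_{2} = -5 · 2 = -10
  i = 5 (odd): ∫ x^5 ρ_sc = 0 (vanishes)
  i = 6 (even): a_6 · C_{3} = -5 · 5 = -25

Summing the contributions: ∫_{−2}^{2} p(x) ρ_sc(x) dx = 4 + 2 + (-10) + (-25) = -29.


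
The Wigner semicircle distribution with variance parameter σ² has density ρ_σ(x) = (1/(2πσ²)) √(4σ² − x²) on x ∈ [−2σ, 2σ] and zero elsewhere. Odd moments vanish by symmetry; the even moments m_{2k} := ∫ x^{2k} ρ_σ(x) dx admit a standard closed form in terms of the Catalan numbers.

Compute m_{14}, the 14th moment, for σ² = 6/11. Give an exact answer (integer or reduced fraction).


By the scaled semicircle moment identity, m_{2k} = σ^{2k} · C_k with k = 7.
C_7 = (1/(k+1)) · C(2k, k) = (1/8) · C(14, 7) = (1/8) · 3432 = 429.
σ^{2k} = (σ²)^k = (6/11)^7 = 279936/19487171.

Therefore m_{14} = σ^{14} · C_7 = (279936/19487171) · 429 = 10917504/1771561.


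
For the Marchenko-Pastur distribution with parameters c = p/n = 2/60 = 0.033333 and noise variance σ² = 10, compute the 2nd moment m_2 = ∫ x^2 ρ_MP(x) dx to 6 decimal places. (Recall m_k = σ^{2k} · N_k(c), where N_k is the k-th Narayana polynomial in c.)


E[X²] = σ⁴ (1 + c) (second MP moment). With σ² = 10 (so σ⁴ = 100) and c = 2/60 = 0.033333: E[X²] = 100 · (1 + 0.033333) = 100 · 1.033333.

So E[X^2] = 103.333333.


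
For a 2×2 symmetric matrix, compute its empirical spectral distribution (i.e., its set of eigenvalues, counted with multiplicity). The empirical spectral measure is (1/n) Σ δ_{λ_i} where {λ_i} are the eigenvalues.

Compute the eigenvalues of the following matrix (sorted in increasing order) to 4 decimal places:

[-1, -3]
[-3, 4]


Since M is real symmetric, both eigenvalues are real; they are the roots of det(λI − M) = λ² − (tr M) λ + det M.
tr M = -1 + 4 = 3.
det M = (-1)·4 − (-3)² = -4 − 9 = -13.
Characteristic polynomial: λ² − 3λ − 13 = 0.
Discriminant Δ = (tr M)² − 4·det M = 9 − (-52) = 61; √Δ = 7.810250.
λ = (tr M ± √Δ)/2 = (3 ± 7.810250)/2, giving (tr M − √Δ)/2 = -2.4051 and (tr M + √Δ)/2 = 5.4051.

Eigenvalues sorted in increasing order: [-2.4051, 5.4051].


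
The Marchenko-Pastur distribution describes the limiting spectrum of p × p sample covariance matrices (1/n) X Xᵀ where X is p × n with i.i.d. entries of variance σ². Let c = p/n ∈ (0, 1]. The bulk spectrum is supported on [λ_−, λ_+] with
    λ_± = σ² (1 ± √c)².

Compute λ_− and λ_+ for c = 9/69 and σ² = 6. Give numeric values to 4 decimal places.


c = 9/69 = 0.130435; √c = 0.361158.
λ_− = σ² (1 − √c)² = 6 · (1 − 0.361158)² = 6 · (0.638842)² = 2.448718.
λ_+ = σ² (1 + √c)² = 6 · (1 + 0.361158)² = 6 · (1.361158)² = 11.116499.

Rounded to 4 decimal places: λ_− ≈ 2.4487, λ_+ ≈ 11.1165.


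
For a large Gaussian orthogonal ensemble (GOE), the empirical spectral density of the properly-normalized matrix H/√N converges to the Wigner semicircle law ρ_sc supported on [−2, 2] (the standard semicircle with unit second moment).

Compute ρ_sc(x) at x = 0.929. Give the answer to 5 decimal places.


ρ_sc(x) = (1/(2π)) √(4 − x²). With x = 0.929:
  4 − x² = 4 − (0.929)² = 4 − 0.863041 = 3.136959.
  √(4 − x²) = 1.771146.
  1/(2π) = 0.159155.
  ρ_sc(0.929) = 0.159155 · 1.771146 = 0.281887.

Rounded to 5 decimal places: ρ_sc(0.929) ≈ 0.28189.


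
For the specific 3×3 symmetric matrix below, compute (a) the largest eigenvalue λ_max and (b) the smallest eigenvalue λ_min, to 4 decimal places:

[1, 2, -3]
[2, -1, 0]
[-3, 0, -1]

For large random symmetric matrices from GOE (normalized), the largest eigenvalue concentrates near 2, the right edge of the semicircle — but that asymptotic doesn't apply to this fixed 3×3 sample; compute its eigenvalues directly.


Since M is real symmetric, all three eigenvalues are real; they are the roots of det(λI − M) = λ³ − (tr M) λ² + s λ − det M, where s is the sum of the principal 2×2 minors.
tr M = 1 + (-1) + (-1) = -1.
s = (1·(-1) − 2²) + (1·(-1) − (-3)²) + ((-1)·(-1) − 0²) = -5 + (-10) + 1 = -14.
det M (expand along row 1) = 1·1 − 2·(-2) + (-3)·(-3) = 14.
Characteristic polynomial: λ³ + λ² − 14λ − 14 = 0.
Substitute λ = y + (tr M)/3 = y − 0.333333 to remove the quadratic term: y³ + p·y + q = 0 with p = s − (tr M)²/3 = -14.333333 and q = −2(tr M)³/27 + (tr M)·s/3 − det M = -9.259259.
Three real roots ⇒ use the trigonometric (Viète) form: r = 2√(−p/3) = 4.371626, φ = arccos(3q/(p·r)) = arccos(0.443310) = 1.111509 rad.
y_k = r·cos(φ/3 − 2πk/3) for k = 0, 1, 2 gives y = 4.074991, -0.666667, -3.408324.
λ_k = y_k − 0.333333 gives λ = 3.7417, -1.0000, -3.7417 (check: the sum is -1.0000 = tr M).

Hence λ_max = 3.7417 and λ_min = -3.7417.
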